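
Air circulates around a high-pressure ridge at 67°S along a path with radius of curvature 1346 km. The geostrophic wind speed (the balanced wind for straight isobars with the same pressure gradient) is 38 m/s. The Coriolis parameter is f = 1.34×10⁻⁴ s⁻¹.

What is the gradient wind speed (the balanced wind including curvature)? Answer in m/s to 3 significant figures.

54.4 m/s

Around a high, pressure-gradient force acts outward with centrifugal, so Coriolis balances both:
fV = (1/ρ)|∂P/∂n| + V²/R  →  V² − fR·V + fR·V_g = 0
With fR = 1.34×10⁻⁴ × 1346×10³ m = 180 m/s:
V = [fR − √((fR)² − 4 fR V_g)]/2 = [180 − √(180² − 4×180×38)]/2 = 54.4 m/s
Supergeostrophic (V > V_g = 38 m/s), as expected around a high.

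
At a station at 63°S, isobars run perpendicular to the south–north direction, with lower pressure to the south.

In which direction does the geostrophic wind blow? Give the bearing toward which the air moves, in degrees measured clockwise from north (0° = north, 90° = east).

090°

The pressure-gradient force points toward the south (bearing 180°).
Geostrophic balance: in the Southern Hemisphere the Coriolis force deflects motion to the left, so the geostrophic wind blows 90° to the left of the pressure-gradient force (low pressure on the right).
Rotating 180° by 90° counterclockwise gives 090° — the wind blows toward the east.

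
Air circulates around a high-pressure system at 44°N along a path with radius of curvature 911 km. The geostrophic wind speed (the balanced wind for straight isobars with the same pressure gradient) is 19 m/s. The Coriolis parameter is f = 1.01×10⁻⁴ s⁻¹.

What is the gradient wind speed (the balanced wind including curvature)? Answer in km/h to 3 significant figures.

96.5 km/h

Around a high, pressure-gradient force acts outward with centrifugal, so Coriolis balances both:
fV = (1/ρ)|∂P/∂n| + V²/R  →  V² − fR·V + fR·V_g = 0
With fR = 1.01×10⁻⁴ × 911×10³ m = 92.0 m/s:
V = [fR − √((fR)² − 4 fR V_g)]/2 = [92.0 − √(92.0² − 4×92.0×19)]/2 = 26.8 m/s
Supergeostrophic (V > V_g = 19 m/s), as expected around a high.
Converting: 26.8 m/s × 3.6 = 96.5 km/h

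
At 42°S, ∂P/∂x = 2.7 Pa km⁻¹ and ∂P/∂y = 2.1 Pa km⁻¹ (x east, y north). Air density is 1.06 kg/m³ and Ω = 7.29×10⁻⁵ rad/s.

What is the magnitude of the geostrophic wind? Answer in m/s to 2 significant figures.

33 m/s

Coriolis parameter at 42°S:
f = 2Ω sin φ = 2 × 7.29×10⁻⁵ × sin 42° = 9.76×10⁻⁵ s⁻¹
In the Southern Hemisphere f is negative: f = −9.76×10⁻⁵ s⁻¹.
Component geostrophic relations (x east, y north):
u_g = −(1/(fρ)) ∂P/∂y,  v_g = (1/(fρ)) ∂P/∂x
u_g = −(2.1×10⁻³)/(−9.76×10⁻⁵ × 1.06) = 20.3 m/s;  v_g = (2.7×10⁻³)/(−9.76×10⁻⁵ × 1.06) = −26.1 m/s
|V_g| = √(u_g² + v_g²) = 33.1 m/s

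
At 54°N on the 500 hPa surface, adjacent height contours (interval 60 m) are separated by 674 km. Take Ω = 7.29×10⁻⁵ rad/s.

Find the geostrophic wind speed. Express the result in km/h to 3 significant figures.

Coriolis parameter at 54°N:
f = 2Ω sin φ = 2 × 7.29×10⁻⁵ × sin 54° = 1.18×10⁻⁴ s⁻¹
Height gradient: |∂Z/∂n| = 60 m / 674000 m = 8.90×10⁻⁵
On a pressure surface, geostrophic balance gives V_g = (g/f)|∂Z/∂n|:
V_g = 9.81 × 8.90×10⁻⁵ / 1.18×10⁻⁴ = 7.40 m/s
Converting: 7.40 m/s × 3.6 = 26.7 km/h

26.7 km/h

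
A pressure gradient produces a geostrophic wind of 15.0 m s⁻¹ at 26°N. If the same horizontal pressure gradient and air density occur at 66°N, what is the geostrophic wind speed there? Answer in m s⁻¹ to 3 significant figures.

7.20 m s⁻¹

With the same pressure gradient and density, V_g ∝ 1/f ∝ 1/sin φ.
V₂ = V₁ · sin φ₁ / sin φ₂ = 15.0 × sin 26° / sin 66°
V₂ = 15.0 × 0.4384/0.9135 = 7.20 m s⁻¹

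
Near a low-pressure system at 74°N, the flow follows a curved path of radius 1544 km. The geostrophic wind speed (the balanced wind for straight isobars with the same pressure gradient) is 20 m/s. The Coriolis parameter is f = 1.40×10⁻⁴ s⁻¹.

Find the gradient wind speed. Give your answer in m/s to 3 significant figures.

Around a low, centrifugal force acts outward with Coriolis, so pressure-gradient force balances both:
(1/ρ)|∂P/∂n| = fV + V²/R  →  V² + fR·V − fR·V_g = 0
With fR = 1.40×10⁻⁴ × 1544×10³ m = 216 m/s:
V = [−fR + √((fR)² + 4 fR V_g)]/2 = [−216 + √(216² + 4×216×20)]/2 = 18.4 m/s
Subgeostrophic (V < V_g = 20 m/s), as expected around a low.

18.4 m/s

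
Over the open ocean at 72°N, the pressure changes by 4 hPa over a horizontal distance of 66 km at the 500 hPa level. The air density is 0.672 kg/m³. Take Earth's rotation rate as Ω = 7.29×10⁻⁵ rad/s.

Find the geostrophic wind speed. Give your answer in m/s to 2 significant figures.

Coriolis parameter at 72°N:
f = 2Ω sin φ = 2 × 7.29×10⁻⁵ × sin 72° = 1.39×10⁻⁴ s⁻¹
Pressure gradient: |∂P/∂n| = 400 Pa / 66000 m = 6.06×10⁻³ Pa/m
Geostrophic balance (pressure-gradient force = Coriolis force):
V_g = (1/(fρ)) |∂P/∂n| = 6.06×10⁻³ / (1.39×10⁻⁴ × 0.672) = 65.0 m/s

65 m/s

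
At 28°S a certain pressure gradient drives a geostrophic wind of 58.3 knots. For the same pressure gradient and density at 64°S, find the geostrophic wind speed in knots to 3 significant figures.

30.5 knots

With the same pressure gradient and density, V_g ∝ 1/f ∝ 1/sin φ.
V₂ = V₁ · sin φ₁ / sin φ₂ = 58.3 × sin 28° / sin 64°
V₂ = 58.3 × 0.4695/0.8988 = 30.5 knots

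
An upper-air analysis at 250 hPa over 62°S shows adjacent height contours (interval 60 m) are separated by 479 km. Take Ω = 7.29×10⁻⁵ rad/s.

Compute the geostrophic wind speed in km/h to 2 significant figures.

34 km/h

Coriolis parameter at 62°S:
f = 2Ω sin φ = 2 × 7.29×10⁻⁵ × sin 62° = 1.29×10⁻⁴ s⁻¹
Height gradient: |∂Z/∂n| = 60 m / 479000 m = 1.25×10⁻⁴
On a pressure surface, geostrophic balance gives V_g = (g/f)|∂Z/∂n|:
V_g = 9.81 × 1.25×10⁻⁴ / 1.29×10⁻⁴ = 9.55 m/s
Converting: 9.55 m/s × 3.6 = 34 km/h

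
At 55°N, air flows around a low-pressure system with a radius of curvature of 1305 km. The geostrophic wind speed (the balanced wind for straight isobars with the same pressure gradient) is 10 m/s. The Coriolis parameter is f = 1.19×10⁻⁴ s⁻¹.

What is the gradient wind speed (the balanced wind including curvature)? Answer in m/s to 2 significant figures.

Around a low, centrifugal force acts outward with Coriolis, so pressure-gradient force balances both:
(1/ρ)|∂P/∂n| = fV + V²/R  →  V² + fR·V − fR·V_g = 0
With fR = 1.19×10⁻⁴ × 1305×10³ m = 155 m/s:
V = [−fR + √((fR)² + 4 fR V_g)]/2 = [−155 + √(155² + 4×155×10)]/2 = 9.43 m/s
Subgeostrophic (V < V_g = 10 m/s), as expected around a low.

9.4 m/s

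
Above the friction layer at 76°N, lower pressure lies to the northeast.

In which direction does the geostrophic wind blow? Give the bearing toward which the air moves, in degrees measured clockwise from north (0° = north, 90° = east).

The pressure-gradient force points toward the northeast (bearing 045°).
Geostrophic balance: in the Northern Hemisphere the Coriolis force deflects motion to the right, so the geostrophic wind blows 90° to the right of the pressure-gradient force (low pressure on the left).
Rotating 045° by 90° clockwise gives 135° — the wind blows toward the southeast.

135°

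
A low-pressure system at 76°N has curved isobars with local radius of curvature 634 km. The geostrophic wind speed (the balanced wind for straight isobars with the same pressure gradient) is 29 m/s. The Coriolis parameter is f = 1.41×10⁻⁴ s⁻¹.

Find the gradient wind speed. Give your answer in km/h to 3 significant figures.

Around a low, centrifugal force acts outward with Coriolis, so pressure-gradient force balances both:
(1/ρ)|∂P/∂n| = fV + V²/R  →  V² + fR·V − fR·V_g = 0
With fR = 1.41×10⁻⁴ × 634×10³ m = 89.4 m/s:
V = [−fR + √((fR)² + 4 fR V_g)]/2 = [−89.4 + √(89.4² + 4×89.4×29)]/2 = 23.1 m/s
Subgeostrophic (V < V_g = 29 m/s), as expected around a low.
Converting: 23.1 m/s × 3.6 = 83.0 km/h

83.0 km/h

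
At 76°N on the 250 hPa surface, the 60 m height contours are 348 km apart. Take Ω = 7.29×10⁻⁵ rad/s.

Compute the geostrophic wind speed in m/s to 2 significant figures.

Coriolis parameter at 76°N:
f = 2Ω sin φ = 2 × 7.29×10⁻⁵ × sin 76° = 1.41×10⁻⁴ s⁻¹
Height gradient: |∂Z/∂n| = 60 m / 348000 m = 1.72×10⁻⁴
On a pressure surface, geostrophic balance gives V_g = (g/f)|∂Z/∂n|:
V_g = 9.81 × 1.72×10⁻⁴ / 1.41×10⁻⁴ = 12.0 m/s

12 m/s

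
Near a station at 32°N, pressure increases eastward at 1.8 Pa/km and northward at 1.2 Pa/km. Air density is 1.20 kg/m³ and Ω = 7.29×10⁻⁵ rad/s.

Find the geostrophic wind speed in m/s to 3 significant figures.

Coriolis parameter at 32°N:
f = 2Ω sin φ = 2 × 7.29×10⁻⁵ × sin 32° = 7.73×10⁻⁵ s⁻¹
Component geostrophic relations (x east, y north):
u_g = −(1/(fρ)) ∂P/∂y,  v_g = (1/(fρ)) ∂P/∂x
u_g = −(1.2×10⁻³)/(7.73×10⁻⁵ × 1.20) = −12.9 m/s;  v_g = (1.8×10⁻³)/(7.73×10⁻⁵ × 1.20) = 19.4 m/s
|V_g| = √(u_g² + v_g²) = 23.3 m/s

23.3 m/s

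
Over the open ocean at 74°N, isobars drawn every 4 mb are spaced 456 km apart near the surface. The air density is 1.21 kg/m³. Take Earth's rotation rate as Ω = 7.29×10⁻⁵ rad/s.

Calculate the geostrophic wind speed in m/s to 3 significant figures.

Coriolis parameter at 74°N:
f = 2Ω sin φ = 2 × 7.29×10⁻⁵ × sin 74° = 1.40×10⁻⁴ s⁻¹
Pressure gradient: |∂P/∂n| = 400 Pa / 456000 m = 8.77×10⁻⁴ Pa/m
Geostrophic balance (pressure-gradient force = Coriolis force):
V_g = (1/(fρ)) |∂P/∂n| = 8.77×10⁻⁴ / (1.40×10⁻⁴ × 1.21) = 5.17 m/s

5.17 m/s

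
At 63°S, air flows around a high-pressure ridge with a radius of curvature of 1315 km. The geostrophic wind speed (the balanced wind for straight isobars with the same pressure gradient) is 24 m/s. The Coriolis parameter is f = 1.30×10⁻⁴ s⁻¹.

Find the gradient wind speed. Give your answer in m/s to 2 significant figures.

Around a high, pressure-gradient force acts outward with centrifugal, so Coriolis balances both:
fV = (1/ρ)|∂P/∂n| + V²/R  →  V² − fR·V + fR·V_g = 0
With fR = 1.30×10⁻⁴ × 1315×10³ m = 171 m/s:
V = [fR − √((fR)² − 4 fR V_g)]/2 = [171 − √(171² − 4×171×24)]/2 = 28.9 m/s
Supergeostrophic (V > V_g = 24 m/s), as expected around a high.

29 m/s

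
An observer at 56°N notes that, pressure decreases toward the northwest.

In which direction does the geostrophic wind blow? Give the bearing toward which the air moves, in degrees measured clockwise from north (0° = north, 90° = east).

045°

The pressure-gradient force points toward the northwest (bearing 315°).
Geostrophic balance: in the Northern Hemisphere the Coriolis force deflects motion to the right, so the geostrophic wind blows 90° to the right of the pressure-gradient force (low pressure on the left).
Rotating 315° by 90° clockwise gives 045° — the wind blows toward the northeast.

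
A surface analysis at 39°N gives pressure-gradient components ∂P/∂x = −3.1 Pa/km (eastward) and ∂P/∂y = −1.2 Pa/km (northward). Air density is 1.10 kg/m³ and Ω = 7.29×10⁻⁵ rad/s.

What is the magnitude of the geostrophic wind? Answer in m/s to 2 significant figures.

33 m/s

Coriolis parameter at 39°N:
f = 2Ω sin φ = 2 × 7.29×10⁻⁵ × sin 39° = 9.18×10⁻⁵ s⁻¹
Component geostrophic relations (x east, y north):
u_g = −(1/(fρ)) ∂P/∂y,  v_g = (1/(fρ)) ∂P/∂x
u_g = −(−1.2×10⁻³)/(9.18×10⁻⁵ × 1.10) = 11.9 m/s;  v_g = (−3.1×10⁻³)/(9.18×10⁻⁵ × 1.10) = −30.7 m/s
|V_g| = √(u_g² + v_g²) = 32.9 m/s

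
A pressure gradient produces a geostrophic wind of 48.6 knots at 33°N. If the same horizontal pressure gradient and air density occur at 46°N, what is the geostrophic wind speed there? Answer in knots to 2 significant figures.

With the same pressure gradient and density, V_g ∝ 1/f ∝ 1/sin φ.
V₂ = V₁ · sin φ₁ / sin φ₂ = 48.6 × sin 33° / sin 46°
V₂ = 48.6 × 0.5446/0.7193 = 37 knots

37 knots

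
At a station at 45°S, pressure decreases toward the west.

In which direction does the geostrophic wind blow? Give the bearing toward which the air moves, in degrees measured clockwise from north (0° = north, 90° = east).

The pressure-gradient force points toward the west (bearing 270°).
Geostrophic balance: in the Southern Hemisphere the Coriolis force deflects motion to the left, so the geostrophic wind blows 90° to the left of the pressure-gradient force (low pressure on the right).
Rotating 270° by 90° counterclockwise gives 180° — the wind blows toward the south.

180°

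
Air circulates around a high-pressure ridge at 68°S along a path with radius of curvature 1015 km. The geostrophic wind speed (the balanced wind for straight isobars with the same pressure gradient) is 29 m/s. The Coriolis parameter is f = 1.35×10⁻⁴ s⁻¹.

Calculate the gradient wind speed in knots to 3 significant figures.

Around a high, pressure-gradient force acts outward with centrifugal, so Coriolis balances both:
fV = (1/ρ)|∂P/∂n| + V²/R  →  V² − fR·V + fR·V_g = 0
With fR = 1.35×10⁻⁴ × 1015×10³ m = 137 m/s:
V = [fR − √((fR)² − 4 fR V_g)]/2 = [137 − √(137² − 4×137×29)]/2 = 41.7 m/s
Supergeostrophic (V > V_g = 29 m/s), as expected around a high.
Converting: 41.7 m/s × 1.944 = 81.0 knots

81.0 knots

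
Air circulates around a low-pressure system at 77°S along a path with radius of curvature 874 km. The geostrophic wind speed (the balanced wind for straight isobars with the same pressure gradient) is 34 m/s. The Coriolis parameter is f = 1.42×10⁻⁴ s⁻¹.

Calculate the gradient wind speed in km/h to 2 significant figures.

Around a low, centrifugal force acts outward with Coriolis, so pressure-gradient force balances both:
(1/ρ)|∂P/∂n| = fV + V²/R  →  V² + fR·V − fR·V_g = 0
With fR = 1.42×10⁻⁴ × 874×10³ m = 124 m/s:
V = [−fR + √((fR)² + 4 fR V_g)]/2 = [−124 + √(124² + 4×124×34)]/2 = 27.8 m/s
Subgeostrophic (V < V_g = 34 m/s), as expected around a low.
Converting: 27.8 m/s × 3.6 = 100 km/h

100 km/h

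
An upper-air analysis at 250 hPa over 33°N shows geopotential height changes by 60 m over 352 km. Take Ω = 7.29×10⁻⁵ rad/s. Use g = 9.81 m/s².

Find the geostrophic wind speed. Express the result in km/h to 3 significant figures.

75.8 km/h

Coriolis parameter at 33°N:
f = 2Ω sin φ = 2 × 7.29×10⁻⁵ × sin 33° = 7.94×10⁻⁵ s⁻¹
Height gradient: |∂Z/∂n| = 60 m / 352000 m = 1.70×10⁻⁴
On a pressure surface, geostrophic balance gives V_g = (g/f)|∂Z/∂n|:
V_g = 9.81 × 1.70×10⁻⁴ / 7.94×10⁻⁵ = 21.1 m/s
Converting: 21.1 m/s × 3.6 = 75.8 km/h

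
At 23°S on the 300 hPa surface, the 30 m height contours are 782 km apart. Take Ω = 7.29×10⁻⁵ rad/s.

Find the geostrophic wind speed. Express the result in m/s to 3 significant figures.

Coriolis parameter at 23°S:
f = 2Ω sin φ = 2 × 7.29×10⁻⁵ × sin 23° = 5.70×10⁻⁵ s⁻¹
Height gradient: |∂Z/∂n| = 30 m / 782000 m = 3.84×10⁻⁵
On a pressure surface, geostrophic balance gives V_g = (g/f)|∂Z/∂n|:
V_g = 9.81 × 3.84×10⁻⁵ / 5.70×10⁻⁵ = 6.61 m/s

6.61 m/s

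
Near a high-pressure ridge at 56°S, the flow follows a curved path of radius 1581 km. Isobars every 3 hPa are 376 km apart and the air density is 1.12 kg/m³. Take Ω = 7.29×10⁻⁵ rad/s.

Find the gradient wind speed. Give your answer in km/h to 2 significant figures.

Coriolis parameter at 56°S:
f = 2Ω sin φ = 2 × 7.29×10⁻⁵ × sin 56° = 1.21×10⁻⁴ s⁻¹
Pressure gradient: |∂P/∂n| = 300 Pa / 376000 m = 7.98×10⁻⁴ Pa/m
Geostrophic speed: V_g = |∂P/∂n|/(fρ) = 7.98×10⁻⁴/(1.21×10⁻⁴ × 1.12) = 5.89 m/s
Around a high, pressure-gradient force acts outward with centrifugal, so Coriolis balances both:
fV = (1/ρ)|∂P/∂n| + V²/R  →  V² − fR·V + fR·V_g = 0
With fR = 1.21×10⁻⁴ × 1581×10³ m = 191 m/s:
V = [fR − √((fR)² − 4 fR V_g)]/2 = [191 − √(191² − 4×191×5.89)]/2 = 6.09 m/s
Supergeostrophic (V > V_g = 5.89 m/s), as expected around a high.
Converting: 6.09 m/s × 3.6 = 22 km/h

22 km/h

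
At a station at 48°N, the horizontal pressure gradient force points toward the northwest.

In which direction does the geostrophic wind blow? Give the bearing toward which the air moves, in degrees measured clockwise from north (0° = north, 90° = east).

045°

The pressure-gradient force points toward the northwest (bearing 315°).
Geostrophic balance: in the Northern Hemisphere the Coriolis force deflects motion to the right, so the geostrophic wind blows 90° to the right of the pressure-gradient force (low pressure on the left).
Rotating 315° by 90° clockwise gives 045° — the wind blows toward the northeast.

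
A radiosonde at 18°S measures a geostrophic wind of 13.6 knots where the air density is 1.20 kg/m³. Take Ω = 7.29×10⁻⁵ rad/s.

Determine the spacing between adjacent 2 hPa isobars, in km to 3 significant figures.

Coriolis parameter at 18°S:
f = 2Ω sin φ = 2 × 7.29×10⁻⁵ × sin 18° = 4.51×10⁻⁵ s⁻¹
Wind speed in SI: 13.6 knots = 7.00 m/s
Geostrophic balance rearranged: |∂P/∂n| = f ρ V_g
|∂P/∂n| = 4.51×10⁻⁵ × 1.20 × 7.00 = 3.78×10⁻⁴ Pa/m
Isobar spacing: Δn = ΔP/|∂P/∂n| = 200 Pa / 3.78×10⁻⁴ Pa/m = 528727 m ≈ 529 km

529 km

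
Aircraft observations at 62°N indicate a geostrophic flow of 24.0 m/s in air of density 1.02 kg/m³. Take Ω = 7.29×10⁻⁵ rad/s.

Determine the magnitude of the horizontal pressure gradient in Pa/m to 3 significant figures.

3.15×10⁻³ Pa/m

Coriolis parameter at 62°N:
f = 2Ω sin φ = 2 × 7.29×10⁻⁵ × sin 62° = 1.29×10⁻⁴ s⁻¹
Geostrophic balance rearranged: |∂P/∂n| = f ρ V_g
|∂P/∂n| = 1.29×10⁻⁴ × 1.02 × 24.0 = 3.15×10⁻³ Pa/m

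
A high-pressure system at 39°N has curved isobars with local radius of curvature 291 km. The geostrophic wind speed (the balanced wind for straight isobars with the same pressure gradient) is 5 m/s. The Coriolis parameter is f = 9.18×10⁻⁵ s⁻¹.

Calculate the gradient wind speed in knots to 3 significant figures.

Around a high, pressure-gradient force acts outward with centrifugal, so Coriolis balances both:
fV = (1/ρ)|∂P/∂n| + V²/R  →  V² − fR·V + fR·V_g = 0
With fR = 9.18×10⁻⁵ × 291×10³ m = 26.7 m/s:
V = [fR − √((fR)² − 4 fR V_g)]/2 = [26.7 − √(26.7² − 4×26.7×5)]/2 = 6.66 m/s
Supergeostrophic (V > V_g = 5 m/s), as expected around a high.
Converting: 6.66 m/s × 1.944 = 12.9 knots

12.9 knots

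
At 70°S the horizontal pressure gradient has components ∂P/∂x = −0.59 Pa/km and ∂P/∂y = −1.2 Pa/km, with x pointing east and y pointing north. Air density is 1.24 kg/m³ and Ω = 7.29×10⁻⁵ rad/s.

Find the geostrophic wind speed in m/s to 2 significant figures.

7.9 m/s

Coriolis parameter at 70°S:
f = 2Ω sin φ = 2 × 7.29×10⁻⁵ × sin 70° = 1.37×10⁻⁴ s⁻¹
In the Southern Hemisphere f is negative: f = −1.37×10⁻⁴ s⁻¹.
Component geostrophic relations (x east, y north):
u_g = −(1/(fρ)) ∂P/∂y,  v_g = (1/(fρ)) ∂P/∂x
u_g = −(−1.2×10⁻³)/(−1.37×10⁻⁴ × 1.24) = −7.06 m/s;  v_g = (−0.59×10⁻³)/(−1.37×10⁻⁴ × 1.24) = 3.47 m/s
|V_g| = √(u_g² + v_g²) = 7.87 m/s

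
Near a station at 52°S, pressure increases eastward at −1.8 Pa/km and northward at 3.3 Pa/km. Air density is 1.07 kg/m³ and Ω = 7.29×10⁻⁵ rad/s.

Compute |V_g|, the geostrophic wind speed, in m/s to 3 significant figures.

Coriolis parameter at 52°S:
f = 2Ω sin φ = 2 × 7.29×10⁻⁵ × sin 52° = 1.15×10⁻⁴ s⁻¹
In the Southern Hemisphere f is negative: f = −1.15×10⁻⁴ s⁻¹.
Component geostrophic relations (x east, y north):
u_g = −(1/(fρ)) ∂P/∂y,  v_g = (1/(fρ)) ∂P/∂x
u_g = −(3.3×10⁻³)/(−1.15×10⁻⁴ × 1.07) = 26.8 m/s;  v_g = (−1.8×10⁻³)/(−1.15×10⁻⁴ × 1.07) = 14.6 m/s
|V_g| = √(u_g² + v_g²) = 30.6 m/s

30.6 m/s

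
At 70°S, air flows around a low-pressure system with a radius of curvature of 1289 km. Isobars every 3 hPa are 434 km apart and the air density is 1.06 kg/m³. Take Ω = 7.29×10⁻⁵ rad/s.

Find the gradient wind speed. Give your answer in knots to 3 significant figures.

9.02 knots

Coriolis parameter at 70°S:
f = 2Ω sin φ = 2 × 7.29×10⁻⁵ × sin 70° = 1.37×10⁻⁴ s⁻¹
Pressure gradient: |∂P/∂n| = 300 Pa / 434000 m = 6.91×10⁻⁴ Pa/m
Geostrophic speed: V_g = |∂P/∂n|/(fρ) = 6.91×10⁻⁴/(1.37×10⁻⁴ × 1.06) = 4.76 m/s
Around a low, centrifugal force acts outward with Coriolis, so pressure-gradient force balances both:
(1/ρ)|∂P/∂n| = fV + V²/R  →  V² + fR·V − fR·V_g = 0
With fR = 1.37×10⁻⁴ × 1289×10³ m = 177 m/s:
V = [−fR + √((fR)² + 4 fR V_g)]/2 = [−177 + √(177² + 4×177×4.76)]/2 = 4.64 m/s
Subgeostrophic (V < V_g = 4.76 m/s), as expected around a low.
Converting: 4.64 m/s × 1.944 = 9.02 knots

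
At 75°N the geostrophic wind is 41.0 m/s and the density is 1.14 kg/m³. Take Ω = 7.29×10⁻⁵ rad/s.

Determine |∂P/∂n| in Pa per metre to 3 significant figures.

6.58×10⁻³ Pa/m

Coriolis parameter at 75°N:
f = 2Ω sin φ = 2 × 7.29×10⁻⁵ × sin 75° = 1.41×10⁻⁴ s⁻¹
Geostrophic balance rearranged: |∂P/∂n| = f ρ V_g
|∂P/∂n| = 1.41×10⁻⁴ × 1.14 × 41.0 = 6.58×10⁻³ Pa/m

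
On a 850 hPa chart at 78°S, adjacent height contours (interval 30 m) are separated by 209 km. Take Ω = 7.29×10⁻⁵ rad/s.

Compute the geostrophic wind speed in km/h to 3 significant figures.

Coriolis parameter at 78°S:
f = 2Ω sin φ = 2 × 7.29×10⁻⁵ × sin 78° = 1.43×10⁻⁴ s⁻¹
Height gradient: |∂Z/∂n| = 30 m / 209000 m = 1.44×10⁻⁴
On a pressure surface, geostrophic balance gives V_g = (g/f)|∂Z/∂n|:
V_g = 9.81 × 1.44×10⁻⁴ / 1.43×10⁻⁴ = 9.87 m/s
Converting: 9.87 m/s × 3.6 = 35.5 km/h

35.5 km/h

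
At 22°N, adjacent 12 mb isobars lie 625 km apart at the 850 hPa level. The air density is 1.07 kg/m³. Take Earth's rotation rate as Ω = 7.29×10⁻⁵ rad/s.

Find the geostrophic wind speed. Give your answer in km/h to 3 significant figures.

118 km/h

Coriolis parameter at 22°N:
f = 2Ω sin φ = 2 × 7.29×10⁻⁵ × sin 22° = 5.46×10⁻⁵ s⁻¹
Pressure gradient: |∂P/∂n| = 1200 Pa / 625000 m = 1.92×10⁻³ Pa/m
Geostrophic balance (pressure-gradient force = Coriolis force):
V_g = (1/(fρ)) |∂P/∂n| = 1.92×10⁻³ / (5.46×10⁻⁵ × 1.07) = 32.9 m/s
Converting: 32.9 m/s × 3.6 = 118 km/h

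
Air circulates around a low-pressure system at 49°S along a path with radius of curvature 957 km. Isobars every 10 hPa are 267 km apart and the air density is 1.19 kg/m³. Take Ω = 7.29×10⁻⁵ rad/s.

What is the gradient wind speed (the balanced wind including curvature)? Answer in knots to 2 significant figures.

Coriolis parameter at 49°S:
f = 2Ω sin φ = 2 × 7.29×10⁻⁵ × sin 49° = 1.10×10⁻⁴ s⁻¹
Pressure gradient: |∂P/∂n| = 1000 Pa / 267000 m = 3.75×10⁻³ Pa/m
Geostrophic speed: V_g = |∂P/∂n|/(fρ) = 3.75×10⁻³/(1.10×10⁻⁴ × 1.19) = 28.6 m/s
Around a low, centrifugal force acts outward with Coriolis, so pressure-gradient force balances both:
(1/ρ)|∂P/∂n| = fV + V²/R  →  V² + fR·V − fR·V_g = 0
With fR = 1.10×10⁻⁴ × 957×10³ m = 105 m/s:
V = [−fR + √((fR)² + 4 fR V_g)]/2 = [−105 + √(105² + 4×105×28.6)]/2 = 23.4 m/s
Subgeostrophic (V < V_g = 28.6 m/s), as expected around a low.
Converting: 23.4 m/s × 1.944 = 45 knots

45 knots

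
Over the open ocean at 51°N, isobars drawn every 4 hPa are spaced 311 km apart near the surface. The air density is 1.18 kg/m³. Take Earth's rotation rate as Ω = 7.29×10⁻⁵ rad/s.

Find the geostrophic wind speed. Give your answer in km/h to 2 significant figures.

35 km/h

Coriolis parameter at 51°N:
f = 2Ω sin φ = 2 × 7.29×10⁻⁵ × sin 51° = 1.13×10⁻⁴ s⁻¹
Pressure gradient: |∂P/∂n| = 400 Pa / 311000 m = 1.29×10⁻³ Pa/m
Geostrophic balance (pressure-gradient force = Coriolis force):
V_g = (1/(fρ)) |∂P/∂n| = 1.29×10⁻³ / (1.13×10⁻⁴ × 1.18) = 9.62 m/s
Converting: 9.62 m/s × 3.6 = 35 km/h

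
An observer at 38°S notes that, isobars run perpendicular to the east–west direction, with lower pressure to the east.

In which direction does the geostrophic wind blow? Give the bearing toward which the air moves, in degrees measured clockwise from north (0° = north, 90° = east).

The pressure-gradient force points toward the east (bearing 090°).
Geostrophic balance: in the Southern Hemisphere the Coriolis force deflects motion to the left, so the geostrophic wind blows 90° to the left of the pressure-gradient force (low pressure on the right).
Rotating 090° by 90° counterclockwise gives 000° — the wind blows toward the north.

000°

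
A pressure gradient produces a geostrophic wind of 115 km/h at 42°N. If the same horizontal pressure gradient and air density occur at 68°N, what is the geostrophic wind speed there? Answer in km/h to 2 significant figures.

83 km/h

With the same pressure gradient and density, V_g ∝ 1/f ∝ 1/sin φ.
V₂ = V₁ · sin φ₁ / sin φ₂ = 115 × sin 42° / sin 68°
V₂ = 115 × 0.6691/0.9272 = 83 km/h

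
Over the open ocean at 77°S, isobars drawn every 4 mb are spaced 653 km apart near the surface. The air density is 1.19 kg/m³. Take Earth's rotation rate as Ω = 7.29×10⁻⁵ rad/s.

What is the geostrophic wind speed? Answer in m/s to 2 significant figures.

3.6 m/s

Coriolis parameter at 77°S:
f = 2Ω sin φ = 2 × 7.29×10⁻⁵ × sin 77° = 1.42×10⁻⁴ s⁻¹
Pressure gradient: |∂P/∂n| = 400 Pa / 653000 m = 6.13×10⁻⁴ Pa/m
Geostrophic balance (pressure-gradient force = Coriolis force):
V_g = (1/(fρ)) |∂P/∂n| = 6.13×10⁻⁴ / (1.42×10⁻⁴ × 1.19) = 3.62 m/s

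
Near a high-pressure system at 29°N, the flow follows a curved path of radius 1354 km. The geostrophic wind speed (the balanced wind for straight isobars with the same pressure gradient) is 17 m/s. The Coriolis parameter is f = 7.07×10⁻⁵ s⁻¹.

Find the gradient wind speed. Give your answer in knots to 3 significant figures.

Around a high, pressure-gradient force acts outward with centrifugal, so Coriolis balances both:
fV = (1/ρ)|∂P/∂n| + V²/R  →  V² − fR·V + fR·V_g = 0
With fR = 7.07×10⁻⁵ × 1354×10³ m = 95.7 m/s:
V = [fR − √((fR)² − 4 fR V_g)]/2 = [95.7 − √(95.7² − 4×95.7×17)]/2 = 22.1 m/s
Supergeostrophic (V > V_g = 17 m/s), as expected around a high.
Converting: 22.1 m/s × 1.944 = 43.0 knots

43.0 knots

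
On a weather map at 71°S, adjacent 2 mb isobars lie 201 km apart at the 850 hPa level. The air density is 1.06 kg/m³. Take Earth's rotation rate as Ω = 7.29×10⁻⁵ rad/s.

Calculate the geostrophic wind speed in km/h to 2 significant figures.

Coriolis parameter at 71°S:
f = 2Ω sin φ = 2 × 7.29×10⁻⁵ × sin 71° = 1.38×10⁻⁴ s⁻¹
Pressure gradient: |∂P/∂n| = 200 Pa / 201000 m = 9.95×10⁻⁴ Pa/m
Geostrophic balance (pressure-gradient force = Coriolis force):
V_g = (1/(fρ)) |∂P/∂n| = 9.95×10⁻⁴ / (1.38×10⁻⁴ × 1.06) = 6.81 m/s
Converting: 6.81 m/s × 3.6 = 25 km/h

25 km/h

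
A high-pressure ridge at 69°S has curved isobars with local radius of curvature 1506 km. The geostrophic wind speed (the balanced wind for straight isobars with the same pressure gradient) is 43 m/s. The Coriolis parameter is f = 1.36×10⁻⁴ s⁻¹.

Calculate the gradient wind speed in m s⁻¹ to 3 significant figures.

61.4 m s⁻¹

Around a high, pressure-gradient force acts outward with centrifugal, so Coriolis balances both:
fV = (1/ρ)|∂P/∂n| + V²/R  →  V² − fR·V + fR·V_g = 0
With fR = 1.36×10⁻⁴ × 1506×10³ m = 205 m/s:
V = [fR − √((fR)² − 4 fR V_g)]/2 = [205 − √(205² − 4×205×43)]/2 = 61.4 m/s
Supergeostrophic (V > V_g = 43 m/s), as expected around a high.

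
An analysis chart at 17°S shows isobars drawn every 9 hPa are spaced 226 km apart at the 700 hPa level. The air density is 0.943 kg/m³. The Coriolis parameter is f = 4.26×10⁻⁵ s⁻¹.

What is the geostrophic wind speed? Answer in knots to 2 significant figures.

190 knots

Pressure gradient: |∂P/∂n| = 900 Pa / 226000 m = 3.98×10⁻³ Pa/m
Geostrophic balance (pressure-gradient force = Coriolis force):
V_g = (1/(fρ)) |∂P/∂n| = 3.98×10⁻³ / (4.26×10⁻⁵ × 0.943) = 99.1 m/s
Converting: 99.1 m/s × 1.944 = 190 knots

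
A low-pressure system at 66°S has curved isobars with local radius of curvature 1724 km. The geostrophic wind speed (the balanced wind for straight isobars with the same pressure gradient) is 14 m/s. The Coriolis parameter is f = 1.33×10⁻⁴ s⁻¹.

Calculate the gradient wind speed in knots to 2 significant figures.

Around a low, centrifugal force acts outward with Coriolis, so pressure-gradient force balances both:
(1/ρ)|∂P/∂n| = fV + V²/R  →  V² + fR·V − fR·V_g = 0
With fR = 1.33×10⁻⁴ × 1724×10³ m = 229 m/s:
V = [−fR + √((fR)² + 4 fR V_g)]/2 = [−229 + √(229² + 4×229×14)]/2 = 13.2 m/s
Subgeostrophic (V < V_g = 14 m/s), as expected around a low.
Converting: 13.2 m/s × 1.944 = 26 knots

26 knots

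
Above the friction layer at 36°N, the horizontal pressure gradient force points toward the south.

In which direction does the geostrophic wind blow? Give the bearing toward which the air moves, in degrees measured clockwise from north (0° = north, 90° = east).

270°

The pressure-gradient force points toward the south (bearing 180°).
Geostrophic balance: in the Northern Hemisphere the Coriolis force deflects motion to the right, so the geostrophic wind blows 90° to the right of the pressure-gradient force (low pressure on the left).
Rotating 180° by 90° clockwise gives 270° — the wind blows toward the west.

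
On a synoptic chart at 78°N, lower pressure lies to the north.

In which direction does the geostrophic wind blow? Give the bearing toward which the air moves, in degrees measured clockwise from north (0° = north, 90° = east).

090°

The pressure-gradient force points toward the north (bearing 000°).
Geostrophic balance: in the Northern Hemisphere the Coriolis force deflects motion to the right, so the geostrophic wind blows 90° to the right of the pressure-gradient force (low pressure on the left).
Rotating 000° by 90° clockwise gives 090° — the wind blows toward the east.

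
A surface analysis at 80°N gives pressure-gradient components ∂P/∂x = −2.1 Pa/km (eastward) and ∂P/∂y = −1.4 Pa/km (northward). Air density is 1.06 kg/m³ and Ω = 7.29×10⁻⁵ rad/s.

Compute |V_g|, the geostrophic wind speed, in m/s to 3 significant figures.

Coriolis parameter at 80°N:
f = 2Ω sin φ = 2 × 7.29×10⁻⁵ × sin 80° = 1.44×10⁻⁴ s⁻¹
Component geostrophic relations (x east, y north):
u_g = −(1/(fρ)) ∂P/∂y,  v_g = (1/(fρ)) ∂P/∂x
u_g = −(−1.4×10⁻³)/(1.44×10⁻⁴ × 1.06) = 9.20 m/s;  v_g = (−2.1×10⁻³)/(1.44×10⁻⁴ × 1.06) = −13.8 m/s
|V_g| = √(u_g² + v_g²) = 16.6 m/s

16.6 m/s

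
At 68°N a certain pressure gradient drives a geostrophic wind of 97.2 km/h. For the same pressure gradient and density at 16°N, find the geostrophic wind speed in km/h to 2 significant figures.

330 km/h

With the same pressure gradient and density, V_g ∝ 1/f ∝ 1/sin φ.
V₂ = V₁ · sin φ₁ / sin φ₂ = 97.2 × sin 68° / sin 16°
V₂ = 97.2 × 0.9272/0.2756 = 330 km/h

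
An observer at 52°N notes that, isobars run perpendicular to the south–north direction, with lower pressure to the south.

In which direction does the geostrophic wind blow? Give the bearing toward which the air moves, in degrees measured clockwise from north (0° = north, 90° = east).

The pressure-gradient force points toward the south (bearing 180°).
Geostrophic balance: in the Northern Hemisphere the Coriolis force deflects motion to the right, so the geostrophic wind blows 90° to the right of the pressure-gradient force (low pressure on the left).
Rotating 180° by 90° clockwise gives 270° — the wind blows toward the west.

270°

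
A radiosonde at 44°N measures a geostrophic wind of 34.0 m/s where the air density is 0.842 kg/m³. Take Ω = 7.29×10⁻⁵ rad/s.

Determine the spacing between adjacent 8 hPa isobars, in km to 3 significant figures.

276 km

Coriolis parameter at 44°N:
f = 2Ω sin φ = 2 × 7.29×10⁻⁵ × sin 44° = 1.01×10⁻⁴ s⁻¹
Geostrophic balance rearranged: |∂P/∂n| = f ρ V_g
|∂P/∂n| = 1.01×10⁻⁴ × 0.842 × 34.0 = 2.90×10⁻³ Pa/m
Isobar spacing: Δn = ΔP/|∂P/∂n| = 800 Pa / 2.90×10⁻³ Pa/m = 275912 m ≈ 276 km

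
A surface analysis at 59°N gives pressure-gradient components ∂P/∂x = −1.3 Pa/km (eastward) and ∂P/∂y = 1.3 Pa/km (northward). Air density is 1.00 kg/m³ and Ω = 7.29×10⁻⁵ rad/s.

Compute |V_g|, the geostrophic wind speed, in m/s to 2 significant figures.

Coriolis parameter at 59°N:
f = 2Ω sin φ = 2 × 7.29×10⁻⁵ × sin 59° = 1.25×10⁻⁴ s⁻¹
Component geostrophic relations (x east, y north):
u_g = −(1/(fρ)) ∂P/∂y,  v_g = (1/(fρ)) ∂P/∂x
u_g = −(1.3×10⁻³)/(1.25×10⁻⁴ × 1.00) = −10.4 m/s;  v_g = (−1.3×10⁻³)/(1.25×10⁻⁴ × 1.00) = −10.4 m/s
|V_g| = √(u_g² + v_g²) = 14.7 m/s

15 m/s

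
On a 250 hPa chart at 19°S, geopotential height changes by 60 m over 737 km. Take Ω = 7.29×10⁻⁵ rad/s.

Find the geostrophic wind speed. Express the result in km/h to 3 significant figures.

60.6 km/h

Coriolis parameter at 19°S:
f = 2Ω sin φ = 2 × 7.29×10⁻⁵ × sin 19° = 4.75×10⁻⁵ s⁻¹
Height gradient: |∂Z/∂n| = 60 m / 737000 m = 8.14×10⁻⁵
On a pressure surface, geostrophic balance gives V_g = (g/f)|∂Z/∂n|:
V_g = 9.81 × 8.14×10⁻⁵ / 4.75×10⁻⁵ = 16.8 m/s
Converting: 16.8 m/s × 3.6 = 60.6 km/h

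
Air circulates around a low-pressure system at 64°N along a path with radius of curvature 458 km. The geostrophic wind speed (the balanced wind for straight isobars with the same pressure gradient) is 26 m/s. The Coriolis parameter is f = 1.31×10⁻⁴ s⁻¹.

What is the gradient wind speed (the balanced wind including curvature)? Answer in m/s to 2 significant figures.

Around a low, centrifugal force acts outward with Coriolis, so pressure-gradient force balances both:
(1/ρ)|∂P/∂n| = fV + V²/R  →  V² + fR·V − fR·V_g = 0
With fR = 1.31×10⁻⁴ × 458×10³ m = 60.0 m/s:
V = [−fR + √((fR)² + 4 fR V_g)]/2 = [−60.0 + √(60.0² + 4×60.0×26)]/2 = 19.6 m/s
Subgeostrophic (V < V_g = 26 m/s), as expected around a low.

20 m/s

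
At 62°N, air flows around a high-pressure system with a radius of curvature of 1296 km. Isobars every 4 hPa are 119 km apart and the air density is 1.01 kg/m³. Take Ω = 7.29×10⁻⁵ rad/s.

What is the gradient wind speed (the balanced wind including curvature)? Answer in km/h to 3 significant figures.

Coriolis parameter at 62°N:
f = 2Ω sin φ = 2 × 7.29×10⁻⁵ × sin 62° = 1.29×10⁻⁴ s⁻¹
Pressure gradient: |∂P/∂n| = 400 Pa / 119000 m = 3.36×10⁻³ Pa/m
Geostrophic speed: V_g = |∂P/∂n|/(fρ) = 3.36×10⁻³/(1.29×10⁻⁴ × 1.01) = 25.9 m/s
Around a high, pressure-gradient force acts outward with centrifugal, so Coriolis balances both:
fV = (1/ρ)|∂P/∂n| + V²/R  →  V² − fR·V + fR·V_g = 0
With fR = 1.29×10⁻⁴ × 1296×10³ m = 167 m/s:
V = [fR − √((fR)² − 4 fR V_g)]/2 = [167 − √(167² − 4×167×25.9)]/2 = 32 m/s
Supergeostrophic (V > V_g = 25.9 m/s), as expected around a high.
Converting: 32 m/s × 3.6 = 115 km/h

115 km/h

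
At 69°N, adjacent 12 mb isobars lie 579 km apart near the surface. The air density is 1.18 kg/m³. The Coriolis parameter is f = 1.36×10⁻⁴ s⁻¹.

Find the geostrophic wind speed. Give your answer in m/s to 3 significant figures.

Pressure gradient: |∂P/∂n| = 1200 Pa / 579000 m = 2.07×10⁻³ Pa/m
Geostrophic balance (pressure-gradient force = Coriolis force):
V_g = (1/(fρ)) |∂P/∂n| = 2.07×10⁻³ / (1.36×10⁻⁴ × 1.18) = 12.9 m/s

12.9 m/s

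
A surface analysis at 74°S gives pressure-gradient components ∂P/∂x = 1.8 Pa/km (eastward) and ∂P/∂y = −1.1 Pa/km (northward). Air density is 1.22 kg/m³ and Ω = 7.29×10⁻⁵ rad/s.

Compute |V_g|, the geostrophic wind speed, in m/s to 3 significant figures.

12.3 m/s

Coriolis parameter at 74°S:
f = 2Ω sin φ = 2 × 7.29×10⁻⁵ × sin 74° = 1.40×10⁻⁴ s⁻¹
In the Southern Hemisphere f is negative: f = −1.40×10⁻⁴ s⁻¹.
Component geostrophic relations (x east, y north):
u_g = −(1/(fρ)) ∂P/∂y,  v_g = (1/(fρ)) ∂P/∂x
u_g = −(−1.1×10⁻³)/(−1.40×10⁻⁴ × 1.22) = −6.43 m/s;  v_g = (1.8×10⁻³)/(−1.40×10⁻⁴ × 1.22) = −10.5 m/s
|V_g| = √(u_g² + v_g²) = 12.3 m/s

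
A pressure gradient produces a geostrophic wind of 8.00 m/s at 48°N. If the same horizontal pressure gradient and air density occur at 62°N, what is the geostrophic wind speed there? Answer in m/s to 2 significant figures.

6.7 m/s

With the same pressure gradient and density, V_g ∝ 1/f ∝ 1/sin φ.
V₂ = V₁ · sin φ₁ / sin φ₂ = 8.00 × sin 48° / sin 62°
V₂ = 8.00 × 0.7431/0.8829 = 6.7 m/s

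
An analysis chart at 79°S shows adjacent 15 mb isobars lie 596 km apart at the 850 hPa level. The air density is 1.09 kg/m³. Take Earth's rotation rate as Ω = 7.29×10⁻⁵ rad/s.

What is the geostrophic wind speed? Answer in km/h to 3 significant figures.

Coriolis parameter at 79°S:
f = 2Ω sin φ = 2 × 7.29×10⁻⁵ × sin 79° = 1.43×10⁻⁴ s⁻¹
Pressure gradient: |∂P/∂n| = 1500 Pa / 596000 m = 2.52×10⁻³ Pa/m
Geostrophic balance (pressure-gradient force = Coriolis force):
V_g = (1/(fρ)) |∂P/∂n| = 2.52×10⁻³ / (1.43×10⁻⁴ × 1.09) = 16.1 m/s
Converting: 16.1 m/s × 3.6 = 58.1 km/h

58.1 km/h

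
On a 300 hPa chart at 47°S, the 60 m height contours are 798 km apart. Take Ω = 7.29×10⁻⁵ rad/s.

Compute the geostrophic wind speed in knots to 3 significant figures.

Coriolis parameter at 47°S:
f = 2Ω sin φ = 2 × 7.29×10⁻⁵ × sin 47° = 1.07×10⁻⁴ s⁻¹
Height gradient: |∂Z/∂n| = 60 m / 798000 m = 7.52×10⁻⁵
On a pressure surface, geostrophic balance gives V_g = (g/f)|∂Z/∂n|:
V_g = 9.81 × 7.52×10⁻⁵ / 1.07×10⁻⁴ = 6.92 m/s
Converting: 6.92 m/s × 1.944 = 13.4 knots

13.4 knots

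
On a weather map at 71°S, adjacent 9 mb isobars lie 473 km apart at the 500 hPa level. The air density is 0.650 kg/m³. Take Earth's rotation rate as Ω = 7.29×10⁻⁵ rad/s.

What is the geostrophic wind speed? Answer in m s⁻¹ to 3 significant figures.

Coriolis parameter at 71°S:
f = 2Ω sin φ = 2 × 7.29×10⁻⁵ × sin 71° = 1.38×10⁻⁴ s⁻¹
Pressure gradient: |∂P/∂n| = 900 Pa / 473000 m = 1.90×10⁻³ Pa/m
Geostrophic balance (pressure-gradient force = Coriolis force):
V_g = (1/(fρ)) |∂P/∂n| = 1.90×10⁻³ / (1.38×10⁻⁴ × 0.650) = 21.2 m/s

21.2 m s⁻¹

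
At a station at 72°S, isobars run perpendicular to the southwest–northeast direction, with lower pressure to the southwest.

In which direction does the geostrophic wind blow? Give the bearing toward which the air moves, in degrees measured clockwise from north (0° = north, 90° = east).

135°

The pressure-gradient force points toward the southwest (bearing 225°).
Geostrophic balance: in the Southern Hemisphere the Coriolis force deflects motion to the left, so the geostrophic wind blows 90° to the left of the pressure-gradient force (low pressure on the right).
Rotating 225° by 90° counterclockwise gives 135° — the wind blows toward the southeast.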